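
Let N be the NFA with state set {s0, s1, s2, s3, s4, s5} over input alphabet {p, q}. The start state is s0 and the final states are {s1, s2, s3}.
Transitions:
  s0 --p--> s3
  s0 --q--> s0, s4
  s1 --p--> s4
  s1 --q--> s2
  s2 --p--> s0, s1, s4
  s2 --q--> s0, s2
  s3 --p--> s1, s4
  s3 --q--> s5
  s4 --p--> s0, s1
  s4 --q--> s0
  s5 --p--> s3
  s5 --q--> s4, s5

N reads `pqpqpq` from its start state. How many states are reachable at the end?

Start: {s0}
read p: {s3}
read q: {s5}
read p: {s3}
read q: {s5}
read p: {s3}
read q: {s5}
Final reachable set {s5} has 1 state.

1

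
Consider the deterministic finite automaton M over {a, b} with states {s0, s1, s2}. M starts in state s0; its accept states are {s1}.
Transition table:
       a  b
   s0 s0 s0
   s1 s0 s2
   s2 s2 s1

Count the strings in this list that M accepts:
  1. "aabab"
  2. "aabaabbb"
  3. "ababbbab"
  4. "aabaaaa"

0

"aabab": rejected
"aabaabbb": rejected
"ababbbab": rejected
"aabaaaa": rejected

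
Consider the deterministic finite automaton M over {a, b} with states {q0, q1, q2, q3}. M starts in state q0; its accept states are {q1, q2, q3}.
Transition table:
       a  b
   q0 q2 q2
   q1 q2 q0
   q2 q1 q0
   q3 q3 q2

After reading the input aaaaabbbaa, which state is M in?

q0 --a--> q2
q2 --a--> q1
q1 --a--> q2
q2 --a--> q1
q1 --a--> q2
q2 --b--> q0
q0 --b--> q2
q2 --b--> q0
q0 --a--> q2
q2 --a--> q1

q1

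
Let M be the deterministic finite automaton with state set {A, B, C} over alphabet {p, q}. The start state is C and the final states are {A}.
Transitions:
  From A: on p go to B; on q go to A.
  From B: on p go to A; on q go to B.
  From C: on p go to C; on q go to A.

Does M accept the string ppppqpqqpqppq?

accepted

C --p--> C
C --p--> C
C --p--> C
C --p--> C
C --q--> A
A --p--> B
B --q--> B
B --q--> B
B --p--> A
A --q--> A
A --p--> B
B --p--> A
A --q--> A
End in state A, which is an accepting state.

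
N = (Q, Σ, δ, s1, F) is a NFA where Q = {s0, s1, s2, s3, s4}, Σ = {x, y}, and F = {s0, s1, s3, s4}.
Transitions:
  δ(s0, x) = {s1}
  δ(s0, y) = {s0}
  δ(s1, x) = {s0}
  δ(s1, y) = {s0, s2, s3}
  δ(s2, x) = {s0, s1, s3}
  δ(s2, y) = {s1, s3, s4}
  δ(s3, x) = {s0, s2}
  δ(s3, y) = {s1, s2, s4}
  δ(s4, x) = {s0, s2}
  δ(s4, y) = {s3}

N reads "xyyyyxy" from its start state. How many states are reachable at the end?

3

Start: {s1}
read x: {s0}
read y: {s0}
read y: {s0}
read y: {s0}
read y: {s0}
read x: {s1}
read y: {s0, s2, s3}
Final reachable set {s0, s2, s3} has 3 states.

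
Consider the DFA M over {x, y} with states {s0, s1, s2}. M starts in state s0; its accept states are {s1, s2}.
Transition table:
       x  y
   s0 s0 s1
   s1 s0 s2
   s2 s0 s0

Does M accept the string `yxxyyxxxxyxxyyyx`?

rejected

s0 --y--> s1
s1 --x--> s0
s0 --x--> s0
s0 --y--> s1
s1 --y--> s2
s2 --x--> s0
s0 --x--> s0
s0 --x--> s0
s0 --x--> s0
s0 --y--> s1
s1 --x--> s0
s0 --x--> s0
s0 --y--> s1
s1 --y--> s2
s2 --y--> s0
s0 --x--> s0
End in state s0, which is not an accepting state.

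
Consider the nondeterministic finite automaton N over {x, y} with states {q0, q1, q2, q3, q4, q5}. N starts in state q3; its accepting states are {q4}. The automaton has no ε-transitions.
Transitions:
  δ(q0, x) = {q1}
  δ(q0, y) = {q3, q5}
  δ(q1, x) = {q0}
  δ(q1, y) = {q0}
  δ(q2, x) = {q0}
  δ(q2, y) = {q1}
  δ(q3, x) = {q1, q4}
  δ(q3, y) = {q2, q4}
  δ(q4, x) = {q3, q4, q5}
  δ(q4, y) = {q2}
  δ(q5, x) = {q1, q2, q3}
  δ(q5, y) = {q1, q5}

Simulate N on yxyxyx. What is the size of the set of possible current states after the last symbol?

Start: {q3}
read y: {q2, q4}
read x: {q0, q3, q4, q5}
read y: {q1, q2, q3, q4, q5}
read x: {q0, q1, q2, q3, q4, q5}
read y: {q0, q1, q2, q3, q4, q5}
read x: {q0, q1, q2, q3, q4, q5}
Final reachable set {q0, q1, q2, q3, q4, q5} has 6 states.

6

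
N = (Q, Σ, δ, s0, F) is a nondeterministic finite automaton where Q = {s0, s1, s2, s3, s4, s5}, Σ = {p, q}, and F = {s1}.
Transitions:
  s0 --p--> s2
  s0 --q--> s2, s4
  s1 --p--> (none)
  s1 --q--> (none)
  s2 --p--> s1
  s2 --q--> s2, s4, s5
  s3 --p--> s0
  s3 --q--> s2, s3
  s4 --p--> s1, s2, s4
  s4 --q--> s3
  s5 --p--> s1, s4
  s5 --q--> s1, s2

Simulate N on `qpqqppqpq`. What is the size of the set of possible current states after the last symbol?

4

Start: {s0}
read q: {s2, s4}
read p: {s1, s2, s4}
read q: {s2, s3, s4, s5}
read q: {s1, s2, s3, s4, s5}
read p: {s0, s1, s2, s4}
read p: {s1, s2, s4}
read q: {s2, s3, s4, s5}
read p: {s0, s1, s2, s4}
read q: {s2, s3, s4, s5}
Final reachable set {s2, s3, s4, s5} has 4 states.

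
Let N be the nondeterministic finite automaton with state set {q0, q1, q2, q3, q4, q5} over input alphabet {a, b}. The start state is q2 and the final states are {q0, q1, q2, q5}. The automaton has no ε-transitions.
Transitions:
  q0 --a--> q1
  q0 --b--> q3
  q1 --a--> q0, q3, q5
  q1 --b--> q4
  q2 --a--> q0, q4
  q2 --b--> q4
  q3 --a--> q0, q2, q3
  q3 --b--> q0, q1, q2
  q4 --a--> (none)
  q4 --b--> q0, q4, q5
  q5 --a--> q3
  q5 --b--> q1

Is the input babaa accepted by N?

rejected

Start: {q2}
read b: {q4}
read a: {}
The reachable set is empty and stays empty for the remaining 3 symbols.
Reachable ∩ accepting = {} — empty.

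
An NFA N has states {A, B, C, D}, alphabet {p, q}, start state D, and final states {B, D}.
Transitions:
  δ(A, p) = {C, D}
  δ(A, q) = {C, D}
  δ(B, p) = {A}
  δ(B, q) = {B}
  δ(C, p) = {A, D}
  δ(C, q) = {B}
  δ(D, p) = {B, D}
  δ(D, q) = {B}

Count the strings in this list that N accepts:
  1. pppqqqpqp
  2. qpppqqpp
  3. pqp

pppqqqpqp: accepted
qpppqqpp: accepted
pqp: rejected

2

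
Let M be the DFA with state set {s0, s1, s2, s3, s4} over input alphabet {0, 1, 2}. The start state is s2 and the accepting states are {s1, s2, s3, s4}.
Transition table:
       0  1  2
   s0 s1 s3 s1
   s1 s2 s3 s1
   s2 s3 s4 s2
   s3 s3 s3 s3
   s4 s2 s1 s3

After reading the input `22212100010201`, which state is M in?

s3

s2 --2--> s2
s2 --2--> s2
s2 --2--> s2
s2 --1--> s4
s4 --2--> s3
s3 --1--> s3
s3 --0--> s3
s3 --0--> s3
s3 --0--> s3
s3 --1--> s3
s3 --0--> s3
s3 --2--> s3
s3 --0--> s3
s3 --1--> s3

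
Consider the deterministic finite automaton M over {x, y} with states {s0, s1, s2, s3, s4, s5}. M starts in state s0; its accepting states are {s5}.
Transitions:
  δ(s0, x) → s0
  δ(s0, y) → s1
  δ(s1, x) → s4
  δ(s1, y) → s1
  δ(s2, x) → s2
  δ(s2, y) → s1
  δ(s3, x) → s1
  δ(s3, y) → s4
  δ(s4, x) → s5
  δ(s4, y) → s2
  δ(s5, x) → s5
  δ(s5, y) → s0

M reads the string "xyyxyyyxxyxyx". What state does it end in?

s4

s0 --x--> s0
s0 --y--> s1
s1 --y--> s1
s1 --x--> s4
s4 --y--> s2
s2 --y--> s1
s1 --y--> s1
s1 --x--> s4
s4 --x--> s5
s5 --y--> s0
s0 --x--> s0
s0 --y--> s1
s1 --x--> s4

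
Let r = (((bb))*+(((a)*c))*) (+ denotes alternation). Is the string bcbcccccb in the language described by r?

no

Neither ((bb))* nor (((a)*c))* matches bcbcccccb.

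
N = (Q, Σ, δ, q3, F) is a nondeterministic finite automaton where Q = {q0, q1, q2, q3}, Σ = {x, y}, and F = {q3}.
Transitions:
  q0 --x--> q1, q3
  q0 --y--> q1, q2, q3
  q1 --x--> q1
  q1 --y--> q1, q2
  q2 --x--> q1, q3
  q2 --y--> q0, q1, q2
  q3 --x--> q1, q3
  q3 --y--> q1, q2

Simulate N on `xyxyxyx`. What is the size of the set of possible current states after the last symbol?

Start: {q3}
read x: {q1, q3}
read y: {q1, q2}
read x: {q1, q3}
read y: {q1, q2}
read x: {q1, q3}
read y: {q1, q2}
read x: {q1, q3}
Final reachable set {q1, q3} has 2 states.

2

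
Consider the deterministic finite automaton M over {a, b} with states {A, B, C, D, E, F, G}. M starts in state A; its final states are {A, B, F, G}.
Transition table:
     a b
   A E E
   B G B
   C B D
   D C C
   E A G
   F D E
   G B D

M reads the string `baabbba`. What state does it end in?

A --b--> E
E --a--> A
A --a--> E
E --b--> G
G --b--> D
D --b--> C
C --a--> B

B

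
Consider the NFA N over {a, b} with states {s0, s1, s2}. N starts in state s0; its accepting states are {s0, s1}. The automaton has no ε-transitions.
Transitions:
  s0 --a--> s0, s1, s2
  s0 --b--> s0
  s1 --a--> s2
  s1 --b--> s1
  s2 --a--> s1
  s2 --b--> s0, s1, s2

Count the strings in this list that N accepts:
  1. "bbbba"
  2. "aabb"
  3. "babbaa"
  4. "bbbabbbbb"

4

"bbbba": accepted
"aabb": accepted
"babbaa": accepted
"bbbabbbbb": accepted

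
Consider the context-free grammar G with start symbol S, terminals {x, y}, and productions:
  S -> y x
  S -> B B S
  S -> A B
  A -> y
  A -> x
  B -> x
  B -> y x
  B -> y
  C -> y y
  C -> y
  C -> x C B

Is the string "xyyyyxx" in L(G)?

no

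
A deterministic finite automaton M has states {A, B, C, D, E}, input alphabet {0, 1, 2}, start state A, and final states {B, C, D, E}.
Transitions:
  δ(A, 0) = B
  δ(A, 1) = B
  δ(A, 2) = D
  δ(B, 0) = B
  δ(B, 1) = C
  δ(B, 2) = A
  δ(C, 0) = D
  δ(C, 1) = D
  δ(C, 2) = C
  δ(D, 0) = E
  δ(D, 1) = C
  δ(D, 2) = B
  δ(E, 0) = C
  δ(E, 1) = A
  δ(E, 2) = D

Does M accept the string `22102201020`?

A --2--> D
D --2--> B
B --1--> C
C --0--> D
D --2--> B
B --2--> A
A --0--> B
B --1--> C
C --0--> D
D --2--> B
B --0--> B
End in state B, which is an accepting state.

accepted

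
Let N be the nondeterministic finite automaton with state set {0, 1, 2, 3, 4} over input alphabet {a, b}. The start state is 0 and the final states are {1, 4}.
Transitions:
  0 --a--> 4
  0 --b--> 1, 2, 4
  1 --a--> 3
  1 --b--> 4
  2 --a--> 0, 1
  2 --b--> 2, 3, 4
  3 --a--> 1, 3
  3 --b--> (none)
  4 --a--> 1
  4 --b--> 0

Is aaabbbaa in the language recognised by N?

Start: {0}
read a: {4}
read a: {1}
read a: {3}
read b: {}
The reachable set is empty and stays empty for the remaining 4 symbols.
Reachable ∩ accepting = {} — empty.

rejected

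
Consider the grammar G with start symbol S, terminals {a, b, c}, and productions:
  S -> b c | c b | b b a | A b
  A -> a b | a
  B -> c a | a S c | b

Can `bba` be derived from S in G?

yes

S ⇒ bba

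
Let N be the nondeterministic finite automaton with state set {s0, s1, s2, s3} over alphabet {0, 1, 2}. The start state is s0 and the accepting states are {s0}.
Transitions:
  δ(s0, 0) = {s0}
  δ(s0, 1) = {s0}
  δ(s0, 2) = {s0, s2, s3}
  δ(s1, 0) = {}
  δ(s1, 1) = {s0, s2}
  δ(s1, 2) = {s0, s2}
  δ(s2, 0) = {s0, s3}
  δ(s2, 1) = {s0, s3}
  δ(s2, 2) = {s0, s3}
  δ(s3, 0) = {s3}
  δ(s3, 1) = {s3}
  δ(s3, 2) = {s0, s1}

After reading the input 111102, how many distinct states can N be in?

3

Start: {s0}
read 1: {s0}
read 1: {s0}
read 1: {s0}
read 1: {s0}
read 0: {s0}
read 2: {s0, s2, s3}
Final reachable set {s0, s2, s3} has 3 states.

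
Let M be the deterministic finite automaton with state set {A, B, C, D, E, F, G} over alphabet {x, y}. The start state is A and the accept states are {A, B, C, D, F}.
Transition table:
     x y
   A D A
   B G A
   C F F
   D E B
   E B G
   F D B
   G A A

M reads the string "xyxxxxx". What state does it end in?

A --x--> D
D --y--> B
B --x--> G
G --x--> A
A --x--> D
D --x--> E
E --x--> B

B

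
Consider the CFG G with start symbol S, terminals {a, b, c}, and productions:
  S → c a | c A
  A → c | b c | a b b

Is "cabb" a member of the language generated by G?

S ⇒ cA ⇒ cabb

yes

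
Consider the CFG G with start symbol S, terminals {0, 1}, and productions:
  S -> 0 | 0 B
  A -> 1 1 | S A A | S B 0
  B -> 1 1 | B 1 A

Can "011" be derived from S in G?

S ⇒ 0B ⇒ 011

yes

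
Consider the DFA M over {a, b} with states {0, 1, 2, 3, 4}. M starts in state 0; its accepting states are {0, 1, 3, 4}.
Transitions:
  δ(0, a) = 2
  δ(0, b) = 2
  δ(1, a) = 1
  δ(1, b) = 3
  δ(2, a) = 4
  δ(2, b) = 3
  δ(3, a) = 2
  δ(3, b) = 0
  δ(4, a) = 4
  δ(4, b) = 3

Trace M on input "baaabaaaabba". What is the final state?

2

0 --b--> 2
2 --a--> 4
4 --a--> 4
4 --a--> 4
4 --b--> 3
3 --a--> 2
2 --a--> 4
4 --a--> 4
4 --a--> 4
4 --b--> 3
3 --b--> 0
0 --a--> 2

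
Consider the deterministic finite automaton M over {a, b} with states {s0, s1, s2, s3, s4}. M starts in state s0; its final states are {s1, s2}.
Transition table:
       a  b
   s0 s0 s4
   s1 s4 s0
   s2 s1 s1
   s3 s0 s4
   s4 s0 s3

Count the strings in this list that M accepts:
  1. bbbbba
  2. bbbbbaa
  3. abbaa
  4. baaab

bbbbba: rejected
bbbbbaa: rejected
abbaa: rejected
baaab: rejected

0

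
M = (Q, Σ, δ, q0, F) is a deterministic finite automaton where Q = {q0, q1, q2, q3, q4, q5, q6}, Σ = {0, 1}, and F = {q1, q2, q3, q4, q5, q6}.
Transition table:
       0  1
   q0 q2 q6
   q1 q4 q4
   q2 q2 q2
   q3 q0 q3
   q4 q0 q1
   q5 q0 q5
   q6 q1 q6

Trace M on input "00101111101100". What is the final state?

q0 --0--> q2
q2 --0--> q2
q2 --1--> q2
q2 --0--> q2
q2 --1--> q2
q2 --1--> q2
q2 --1--> q2
q2 --1--> q2
q2 --1--> q2
q2 --0--> q2
q2 --1--> q2
q2 --1--> q2
q2 --0--> q2
q2 --0--> q2

q2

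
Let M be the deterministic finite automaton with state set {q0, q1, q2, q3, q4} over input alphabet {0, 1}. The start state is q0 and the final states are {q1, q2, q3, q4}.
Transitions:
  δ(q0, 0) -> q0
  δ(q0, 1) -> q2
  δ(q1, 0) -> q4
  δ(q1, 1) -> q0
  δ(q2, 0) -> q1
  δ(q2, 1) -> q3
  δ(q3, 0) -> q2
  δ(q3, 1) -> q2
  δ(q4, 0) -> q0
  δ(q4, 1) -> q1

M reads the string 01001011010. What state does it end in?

q1

q0 --0--> q0
q0 --1--> q2
q2 --0--> q1
q1 --0--> q4
q4 --1--> q1
q1 --0--> q4
q4 --1--> q1
q1 --1--> q0
q0 --0--> q0
q0 --1--> q2
q2 --0--> q1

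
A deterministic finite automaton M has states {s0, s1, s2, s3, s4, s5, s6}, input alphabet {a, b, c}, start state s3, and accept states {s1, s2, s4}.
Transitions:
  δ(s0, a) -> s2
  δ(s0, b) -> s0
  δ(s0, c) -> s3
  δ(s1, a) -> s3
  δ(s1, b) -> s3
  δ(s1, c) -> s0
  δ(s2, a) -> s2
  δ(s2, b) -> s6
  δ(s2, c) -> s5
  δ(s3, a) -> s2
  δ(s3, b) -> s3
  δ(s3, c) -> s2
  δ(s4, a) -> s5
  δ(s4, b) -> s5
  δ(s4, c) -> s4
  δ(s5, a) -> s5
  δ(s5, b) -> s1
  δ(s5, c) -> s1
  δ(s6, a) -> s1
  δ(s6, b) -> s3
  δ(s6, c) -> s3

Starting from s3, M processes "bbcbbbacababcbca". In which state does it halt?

s2

s3 --b--> s3
s3 --b--> s3
s3 --c--> s2
s2 --b--> s6
s6 --b--> s3
s3 --b--> s3
s3 --a--> s2
s2 --c--> s5
s5 --a--> s5
s5 --b--> s1
s1 --a--> s3
s3 --b--> s3
s3 --c--> s2
s2 --b--> s6
s6 --c--> s3
s3 --a--> s2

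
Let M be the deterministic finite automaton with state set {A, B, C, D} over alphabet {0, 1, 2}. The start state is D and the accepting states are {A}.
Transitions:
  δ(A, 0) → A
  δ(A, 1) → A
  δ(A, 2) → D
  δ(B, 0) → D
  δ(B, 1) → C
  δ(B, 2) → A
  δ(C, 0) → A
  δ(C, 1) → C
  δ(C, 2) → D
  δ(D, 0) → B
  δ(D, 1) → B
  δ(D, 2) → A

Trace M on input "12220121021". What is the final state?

A

D --1--> B
B --2--> A
A --2--> D
D --2--> A
A --0--> A
A --1--> A
A --2--> D
D --1--> B
B --0--> D
D --2--> A
A --1--> A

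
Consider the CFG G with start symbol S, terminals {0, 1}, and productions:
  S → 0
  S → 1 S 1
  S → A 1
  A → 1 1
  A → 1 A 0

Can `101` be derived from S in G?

yes

S ⇒ 1S1 ⇒ 101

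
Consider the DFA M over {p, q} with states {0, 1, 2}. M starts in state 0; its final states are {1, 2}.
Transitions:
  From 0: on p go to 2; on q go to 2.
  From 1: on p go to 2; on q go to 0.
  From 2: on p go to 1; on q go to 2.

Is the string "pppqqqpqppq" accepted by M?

0 --p--> 2
2 --p--> 1
1 --p--> 2
2 --q--> 2
2 --q--> 2
2 --q--> 2
2 --p--> 1
1 --q--> 0
0 --p--> 2
2 --p--> 1
1 --q--> 0
End in state 0, which is not an accepting state.

rejected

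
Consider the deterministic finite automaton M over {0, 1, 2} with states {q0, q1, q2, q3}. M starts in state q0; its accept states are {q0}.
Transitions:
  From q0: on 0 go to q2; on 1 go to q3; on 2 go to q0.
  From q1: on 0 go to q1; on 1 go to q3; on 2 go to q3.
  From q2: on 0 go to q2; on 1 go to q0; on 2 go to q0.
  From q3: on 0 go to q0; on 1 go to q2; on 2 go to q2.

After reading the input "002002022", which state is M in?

q0

q0 --0--> q2
q2 --0--> q2
q2 --2--> q0
q0 --0--> q2
q2 --0--> q2
q2 --2--> q0
q0 --0--> q2
q2 --2--> q0
q0 --2--> q0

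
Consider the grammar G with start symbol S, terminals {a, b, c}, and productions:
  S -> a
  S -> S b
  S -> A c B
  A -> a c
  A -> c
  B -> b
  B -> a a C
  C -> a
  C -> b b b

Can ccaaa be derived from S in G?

S ⇒ AcB ⇒ ccB ⇒ ccaaC ⇒ ccaaa

yes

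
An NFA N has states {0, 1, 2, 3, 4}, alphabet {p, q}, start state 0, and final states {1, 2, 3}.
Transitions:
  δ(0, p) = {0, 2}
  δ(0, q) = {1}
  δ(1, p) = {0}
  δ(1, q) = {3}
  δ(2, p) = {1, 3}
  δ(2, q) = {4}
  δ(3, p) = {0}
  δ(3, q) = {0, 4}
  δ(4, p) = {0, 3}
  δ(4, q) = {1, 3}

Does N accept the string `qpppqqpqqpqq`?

accepted

Start: {0}
read q: {1}
read p: {0}
read p: {0, 2}
read p: {0, 1, 2, 3}
read q: {0, 1, 3, 4}
read q: {0, 1, 3, 4}
read p: {0, 2, 3}
read q: {0, 1, 4}
read q: {1, 3}
read p: {0}
read q: {1}
read q: {3}
Reachable ∩ accepting = {3} — nonempty.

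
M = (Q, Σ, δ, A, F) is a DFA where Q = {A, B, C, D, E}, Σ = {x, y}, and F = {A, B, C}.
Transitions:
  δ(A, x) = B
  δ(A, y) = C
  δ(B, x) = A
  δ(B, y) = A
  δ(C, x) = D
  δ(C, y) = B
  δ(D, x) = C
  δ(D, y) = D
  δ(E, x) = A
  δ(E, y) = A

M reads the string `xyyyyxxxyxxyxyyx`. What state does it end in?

C

A --x--> B
B --y--> A
A --y--> C
C --y--> B
B --y--> A
A --x--> B
B --x--> A
A --x--> B
B --y--> A
A --x--> B
B --x--> A
A --y--> C
C --x--> D
D --y--> D
D --y--> D
D --x--> C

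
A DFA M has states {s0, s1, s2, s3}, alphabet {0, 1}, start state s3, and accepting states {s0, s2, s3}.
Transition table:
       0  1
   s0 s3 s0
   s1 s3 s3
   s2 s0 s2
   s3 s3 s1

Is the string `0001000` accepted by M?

s3 --0--> s3
s3 --0--> s3
s3 --0--> s3
s3 --1--> s1
s1 --0--> s3
s3 --0--> s3
s3 --0--> s3
End in state s3, which is an accepting state.

accepted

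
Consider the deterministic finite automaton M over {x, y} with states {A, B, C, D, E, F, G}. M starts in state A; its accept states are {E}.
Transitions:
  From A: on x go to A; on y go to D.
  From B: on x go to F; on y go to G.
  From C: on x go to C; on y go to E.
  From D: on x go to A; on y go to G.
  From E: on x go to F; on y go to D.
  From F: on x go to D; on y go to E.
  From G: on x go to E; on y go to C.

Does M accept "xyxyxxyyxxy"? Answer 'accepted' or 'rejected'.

A --x--> A
A --y--> D
D --x--> A
A --y--> D
D --x--> A
A --x--> A
A --y--> D
D --y--> G
G --x--> E
E --x--> F
F --y--> E
End in state E, which is an accepting state.

accepted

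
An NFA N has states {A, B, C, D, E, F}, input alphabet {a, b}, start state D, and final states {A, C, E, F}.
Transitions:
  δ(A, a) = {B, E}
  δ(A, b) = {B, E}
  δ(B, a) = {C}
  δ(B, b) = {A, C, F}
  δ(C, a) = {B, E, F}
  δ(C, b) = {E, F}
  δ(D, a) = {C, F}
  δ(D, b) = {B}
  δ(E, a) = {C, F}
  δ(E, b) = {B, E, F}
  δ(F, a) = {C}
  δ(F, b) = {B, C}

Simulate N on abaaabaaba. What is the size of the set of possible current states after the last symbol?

Start: {D}
read a: {C, F}
read b: {B, C, E, F}
read a: {B, C, E, F}
read a: {B, C, E, F}
read a: {B, C, E, F}
read b: {A, B, C, E, F}
read a: {B, C, E, F}
read a: {B, C, E, F}
read b: {A, B, C, E, F}
read a: {B, C, E, F}
Final reachable set {B, C, E, F} has 4 states.

4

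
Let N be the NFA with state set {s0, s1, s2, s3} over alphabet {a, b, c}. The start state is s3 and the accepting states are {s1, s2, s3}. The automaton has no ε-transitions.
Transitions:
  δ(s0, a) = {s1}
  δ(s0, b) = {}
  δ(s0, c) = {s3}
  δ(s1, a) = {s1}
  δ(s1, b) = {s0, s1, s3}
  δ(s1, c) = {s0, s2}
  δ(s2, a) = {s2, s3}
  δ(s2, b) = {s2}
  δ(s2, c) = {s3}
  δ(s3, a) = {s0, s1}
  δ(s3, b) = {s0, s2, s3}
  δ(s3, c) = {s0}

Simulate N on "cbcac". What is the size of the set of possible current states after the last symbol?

Start: {s3}
read c: {s0}
read b: {}
The reachable set is empty and stays empty for the remaining 3 symbols.
Final reachable set {} has 0 states.

0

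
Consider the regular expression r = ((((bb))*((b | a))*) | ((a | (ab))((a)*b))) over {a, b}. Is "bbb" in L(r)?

yes

The left alternative (((bb))*((b|a))*) matches bbb.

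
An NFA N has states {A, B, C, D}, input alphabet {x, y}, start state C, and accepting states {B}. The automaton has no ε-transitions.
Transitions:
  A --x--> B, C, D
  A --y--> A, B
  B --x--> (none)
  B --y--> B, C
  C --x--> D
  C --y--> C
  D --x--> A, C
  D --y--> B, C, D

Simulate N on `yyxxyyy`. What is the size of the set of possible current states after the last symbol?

Start: {C}
read y: {C}
read y: {C}
read x: {D}
read x: {A, C}
read y: {A, B, C}
read y: {A, B, C}
read y: {A, B, C}
Final reachable set {A, B, C} has 3 states.

3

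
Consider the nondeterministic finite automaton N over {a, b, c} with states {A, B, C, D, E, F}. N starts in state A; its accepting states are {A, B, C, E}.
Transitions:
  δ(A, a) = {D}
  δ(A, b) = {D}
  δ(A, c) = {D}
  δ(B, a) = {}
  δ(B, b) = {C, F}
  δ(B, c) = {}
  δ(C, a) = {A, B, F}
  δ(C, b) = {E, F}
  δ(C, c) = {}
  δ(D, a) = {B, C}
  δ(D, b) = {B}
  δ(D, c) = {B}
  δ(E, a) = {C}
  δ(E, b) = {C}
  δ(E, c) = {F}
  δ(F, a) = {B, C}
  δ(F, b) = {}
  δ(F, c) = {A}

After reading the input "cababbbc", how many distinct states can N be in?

Start: {A}
read c: {D}
read a: {B, C}
read b: {C, E, F}
read a: {A, B, C, F}
read b: {C, D, E, F}
read b: {B, C, E, F}
read b: {C, E, F}
read c: {A, F}
Final reachable set {A, F} has 2 states.

2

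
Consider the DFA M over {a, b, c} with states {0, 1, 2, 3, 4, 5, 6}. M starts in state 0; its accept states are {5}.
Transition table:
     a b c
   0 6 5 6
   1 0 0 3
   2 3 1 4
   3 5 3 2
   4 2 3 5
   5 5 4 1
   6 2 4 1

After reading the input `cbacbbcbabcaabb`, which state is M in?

0 --c--> 6
6 --b--> 4
4 --a--> 2
2 --c--> 4
4 --b--> 3
3 --b--> 3
3 --c--> 2
2 --b--> 1
1 --a--> 0
0 --b--> 5
5 --c--> 1
1 --a--> 0
0 --a--> 6
6 --b--> 4
4 --b--> 3

3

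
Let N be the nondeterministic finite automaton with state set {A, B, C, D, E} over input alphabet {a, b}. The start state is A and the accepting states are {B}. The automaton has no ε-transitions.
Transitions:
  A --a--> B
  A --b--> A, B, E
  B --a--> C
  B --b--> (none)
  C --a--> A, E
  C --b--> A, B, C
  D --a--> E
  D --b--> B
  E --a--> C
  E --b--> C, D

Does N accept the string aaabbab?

Start: {A}
read a: {B}
read a: {C}
read a: {A, E}
read b: {A, B, C, D, E}
read b: {A, B, C, D, E}
read a: {A, B, C, E}
read b: {A, B, C, D, E}
Reachable ∩ accepting = {B} — nonempty.

accepted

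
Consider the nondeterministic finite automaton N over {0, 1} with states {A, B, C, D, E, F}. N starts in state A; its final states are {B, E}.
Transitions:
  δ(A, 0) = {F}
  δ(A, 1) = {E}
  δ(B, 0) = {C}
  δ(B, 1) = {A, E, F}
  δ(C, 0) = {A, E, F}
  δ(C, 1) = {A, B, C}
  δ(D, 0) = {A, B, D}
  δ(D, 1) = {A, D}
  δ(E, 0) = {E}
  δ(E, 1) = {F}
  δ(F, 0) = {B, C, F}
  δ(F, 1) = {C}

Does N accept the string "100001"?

rejected

Start: {A}
read 1: {E}
read 0: {E}
read 0: {E}
read 0: {E}
read 0: {E}
read 1: {F}
Reachable ∩ accepting = {} — empty.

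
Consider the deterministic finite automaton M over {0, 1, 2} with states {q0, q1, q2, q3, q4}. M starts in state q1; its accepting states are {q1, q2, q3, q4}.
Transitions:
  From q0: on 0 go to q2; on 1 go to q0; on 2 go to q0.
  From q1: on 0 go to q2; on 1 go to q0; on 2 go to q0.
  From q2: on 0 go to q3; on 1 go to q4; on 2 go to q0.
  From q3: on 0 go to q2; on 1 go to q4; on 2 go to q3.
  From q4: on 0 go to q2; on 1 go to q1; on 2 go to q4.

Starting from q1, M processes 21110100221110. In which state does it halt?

q2

q1 --2--> q0
q0 --1--> q0
q0 --1--> q0
q0 --1--> q0
q0 --0--> q2
q2 --1--> q4
q4 --0--> q2
q2 --0--> q3
q3 --2--> q3
q3 --2--> q3
q3 --1--> q4
q4 --1--> q1
q1 --1--> q0
q0 --0--> q2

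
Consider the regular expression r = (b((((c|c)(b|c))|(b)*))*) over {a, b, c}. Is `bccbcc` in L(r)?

Split as b·ccbcc: b matches b and ((((c|c)(b|c))|(b)*))* matches ccbcc.

yes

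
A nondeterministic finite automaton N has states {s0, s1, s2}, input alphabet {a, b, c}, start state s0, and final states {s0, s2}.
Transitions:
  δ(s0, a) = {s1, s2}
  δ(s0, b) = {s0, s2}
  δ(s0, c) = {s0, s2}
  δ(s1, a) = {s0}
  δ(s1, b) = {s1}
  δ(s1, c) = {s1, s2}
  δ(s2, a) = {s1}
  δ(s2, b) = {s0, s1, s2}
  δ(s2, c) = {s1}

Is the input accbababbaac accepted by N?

accepted

Start: {s0}
read a: {s1, s2}
read c: {s1, s2}
read c: {s1, s2}
read b: {s0, s1, s2}
read a: {s0, s1, s2}
read b: {s0, s1, s2}
read a: {s0, s1, s2}
read b: {s0, s1, s2}
read b: {s0, s1, s2}
read a: {s0, s1, s2}
read a: {s0, s1, s2}
read c: {s0, s1, s2}
Reachable ∩ accepting = {s0, s2} — nonempty.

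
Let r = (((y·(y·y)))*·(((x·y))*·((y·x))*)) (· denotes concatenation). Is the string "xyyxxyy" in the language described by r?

no

No split of xyyxxyy into u·v has ((y·(y·y)))* matching u and (((x·y))*·((y·x))*) matching v.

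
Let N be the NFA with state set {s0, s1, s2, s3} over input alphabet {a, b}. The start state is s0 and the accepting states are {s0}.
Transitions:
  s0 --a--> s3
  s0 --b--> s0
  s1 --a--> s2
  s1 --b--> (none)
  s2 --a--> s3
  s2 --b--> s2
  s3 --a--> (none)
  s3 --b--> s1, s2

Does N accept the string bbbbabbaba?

Start: {s0}
read b: {s0}
read b: {s0}
read b: {s0}
read b: {s0}
read a: {s3}
read b: {s1, s2}
read b: {s2}
read a: {s3}
read b: {s1, s2}
read a: {s2, s3}
Reachable ∩ accepting = {} — empty.

rejected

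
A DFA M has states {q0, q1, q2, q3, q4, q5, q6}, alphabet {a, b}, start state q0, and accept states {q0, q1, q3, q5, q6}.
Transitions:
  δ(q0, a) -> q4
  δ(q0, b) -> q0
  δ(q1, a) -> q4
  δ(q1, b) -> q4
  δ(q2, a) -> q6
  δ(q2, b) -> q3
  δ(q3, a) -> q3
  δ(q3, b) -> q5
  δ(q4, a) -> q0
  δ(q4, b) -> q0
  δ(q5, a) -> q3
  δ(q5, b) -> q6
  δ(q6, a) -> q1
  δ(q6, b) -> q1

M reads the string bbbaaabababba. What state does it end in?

q4

q0 --b--> q0
q0 --b--> q0
q0 --b--> q0
q0 --a--> q4
q4 --a--> q0
q0 --a--> q4
q4 --b--> q0
q0 --a--> q4
q4 --b--> q0
q0 --a--> q4
q4 --b--> q0
q0 --b--> q0
q0 --a--> q4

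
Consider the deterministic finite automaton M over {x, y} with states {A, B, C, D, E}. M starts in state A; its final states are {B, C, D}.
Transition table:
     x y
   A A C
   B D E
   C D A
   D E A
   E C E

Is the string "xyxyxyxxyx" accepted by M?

A --x--> A
A --y--> C
C --x--> D
D --y--> A
A --x--> A
A --y--> C
C --x--> D
D --x--> E
E --y--> E
E --x--> C
End in state C, which is an accepting state.

accepted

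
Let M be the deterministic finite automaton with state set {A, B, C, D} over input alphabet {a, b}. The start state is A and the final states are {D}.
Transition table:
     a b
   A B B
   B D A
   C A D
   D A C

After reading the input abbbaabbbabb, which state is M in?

A

A --a--> B
B --b--> A
A --b--> B
B --b--> A
A --a--> B
B --a--> D
D --b--> C
C --b--> D
D --b--> C
C --a--> A
A --b--> B
B --b--> A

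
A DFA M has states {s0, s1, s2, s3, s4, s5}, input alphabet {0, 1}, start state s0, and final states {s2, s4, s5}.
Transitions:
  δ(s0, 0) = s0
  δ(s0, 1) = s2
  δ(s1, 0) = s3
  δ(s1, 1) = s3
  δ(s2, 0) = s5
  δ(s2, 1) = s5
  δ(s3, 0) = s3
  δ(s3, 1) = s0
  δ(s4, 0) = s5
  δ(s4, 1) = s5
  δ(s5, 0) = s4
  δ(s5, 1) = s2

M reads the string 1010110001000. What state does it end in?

s0 --1--> s2
s2 --0--> s5
s5 --1--> s2
s2 --0--> s5
s5 --1--> s2
s2 --1--> s5
s5 --0--> s4
s4 --0--> s5
s5 --0--> s4
s4 --1--> s5
s5 --0--> s4
s4 --0--> s5
s5 --0--> s4

s4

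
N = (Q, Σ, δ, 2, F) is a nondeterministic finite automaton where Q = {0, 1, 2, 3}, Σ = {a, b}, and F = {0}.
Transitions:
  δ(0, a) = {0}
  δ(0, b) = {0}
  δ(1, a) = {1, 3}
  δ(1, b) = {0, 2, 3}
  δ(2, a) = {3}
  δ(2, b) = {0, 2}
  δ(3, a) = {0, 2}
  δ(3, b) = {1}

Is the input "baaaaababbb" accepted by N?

accepted

Start: {2}
read b: {0, 2}
read a: {0, 3}
read a: {0, 2}
read a: {0, 3}
read a: {0, 2}
read a: {0, 3}
read b: {0, 1}
read a: {0, 1, 3}
read b: {0, 1, 2, 3}
read b: {0, 1, 2, 3}
read b: {0, 1, 2, 3}
Reachable ∩ accepting = {0} — nonempty.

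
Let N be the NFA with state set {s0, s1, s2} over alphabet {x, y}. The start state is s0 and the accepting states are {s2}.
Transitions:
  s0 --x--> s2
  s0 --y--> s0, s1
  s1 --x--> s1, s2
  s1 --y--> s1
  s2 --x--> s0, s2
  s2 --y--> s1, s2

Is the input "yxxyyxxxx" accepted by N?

Start: {s0}
read y: {s0, s1}
read x: {s1, s2}
read x: {s0, s1, s2}
read y: {s0, s1, s2}
read y: {s0, s1, s2}
read x: {s0, s1, s2}
read x: {s0, s1, s2}
read x: {s0, s1, s2}
read x: {s0, s1, s2}
Reachable ∩ accepting = {s2} — nonempty.

accepted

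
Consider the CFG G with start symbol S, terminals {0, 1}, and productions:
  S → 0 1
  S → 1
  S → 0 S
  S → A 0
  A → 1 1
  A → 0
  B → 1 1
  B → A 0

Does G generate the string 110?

S ⇒ A0 ⇒ 110

yes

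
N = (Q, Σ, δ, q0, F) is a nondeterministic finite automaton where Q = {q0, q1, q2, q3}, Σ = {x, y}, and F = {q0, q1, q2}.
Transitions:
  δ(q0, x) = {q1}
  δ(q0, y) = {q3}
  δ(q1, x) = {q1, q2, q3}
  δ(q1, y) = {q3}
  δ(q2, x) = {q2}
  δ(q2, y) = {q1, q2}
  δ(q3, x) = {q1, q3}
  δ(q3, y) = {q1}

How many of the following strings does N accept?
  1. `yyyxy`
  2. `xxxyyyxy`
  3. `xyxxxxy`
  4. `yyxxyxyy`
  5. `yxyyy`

5

`yyyxy`: accepted
`xxxyyyxy`: accepted
`xyxxxxy`: accepted
`yyxxyxyy`: accepted
`yxyyy`: accepted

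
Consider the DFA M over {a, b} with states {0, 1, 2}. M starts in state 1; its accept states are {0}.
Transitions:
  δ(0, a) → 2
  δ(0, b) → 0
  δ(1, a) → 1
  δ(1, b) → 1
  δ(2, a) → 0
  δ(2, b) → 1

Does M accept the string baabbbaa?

1 --b--> 1
1 --a--> 1
1 --a--> 1
1 --b--> 1
1 --b--> 1
1 --b--> 1
1 --a--> 1
1 --a--> 1
End in state 1, which is not an accepting state.

rejected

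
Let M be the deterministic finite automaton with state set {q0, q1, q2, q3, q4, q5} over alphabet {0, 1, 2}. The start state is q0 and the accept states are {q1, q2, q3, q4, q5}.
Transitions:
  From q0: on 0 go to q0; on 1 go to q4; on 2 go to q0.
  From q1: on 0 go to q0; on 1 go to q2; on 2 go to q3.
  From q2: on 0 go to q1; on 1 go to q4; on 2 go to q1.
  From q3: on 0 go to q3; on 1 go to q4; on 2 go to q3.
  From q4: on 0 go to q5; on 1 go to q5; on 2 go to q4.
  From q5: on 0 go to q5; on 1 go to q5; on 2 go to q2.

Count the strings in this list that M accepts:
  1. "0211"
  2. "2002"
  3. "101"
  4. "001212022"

"0211": accepted
"2002": rejected
"101": accepted
"001212022": accepted

3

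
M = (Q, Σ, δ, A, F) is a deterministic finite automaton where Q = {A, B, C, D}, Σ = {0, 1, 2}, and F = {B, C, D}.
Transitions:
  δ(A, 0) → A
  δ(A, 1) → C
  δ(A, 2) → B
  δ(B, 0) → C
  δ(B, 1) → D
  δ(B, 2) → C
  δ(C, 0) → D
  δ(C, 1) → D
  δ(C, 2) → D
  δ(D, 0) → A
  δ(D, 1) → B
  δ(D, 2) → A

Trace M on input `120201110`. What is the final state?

A

A --1--> C
C --2--> D
D --0--> A
A --2--> B
B --0--> C
C --1--> D
D --1--> B
B --1--> D
D --0--> A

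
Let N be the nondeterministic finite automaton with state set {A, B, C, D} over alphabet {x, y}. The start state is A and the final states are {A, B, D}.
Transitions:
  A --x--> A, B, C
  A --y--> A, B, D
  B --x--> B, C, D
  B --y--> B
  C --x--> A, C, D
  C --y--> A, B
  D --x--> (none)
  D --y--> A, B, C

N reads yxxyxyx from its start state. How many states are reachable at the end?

4

Start: {A}
read y: {A, B, D}
read x: {A, B, C, D}
read x: {A, B, C, D}
read y: {A, B, C, D}
read x: {A, B, C, D}
read y: {A, B, C, D}
read x: {A, B, C, D}
Final reachable set {A, B, C, D} has 4 states.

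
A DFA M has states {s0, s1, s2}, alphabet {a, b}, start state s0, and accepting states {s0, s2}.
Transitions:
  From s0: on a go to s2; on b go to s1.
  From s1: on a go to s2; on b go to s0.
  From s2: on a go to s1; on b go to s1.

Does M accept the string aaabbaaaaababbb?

s0 --a--> s2
s2 --a--> s1
s1 --a--> s2
s2 --b--> s1
s1 --b--> s0
s0 --a--> s2
s2 --a--> s1
s1 --a--> s2
s2 --a--> s1
s1 --a--> s2
s2 --b--> s1
s1 --a--> s2
s2 --b--> s1
s1 --b--> s0
s0 --b--> s1
End in state s1, which is not an accepting state.

rejected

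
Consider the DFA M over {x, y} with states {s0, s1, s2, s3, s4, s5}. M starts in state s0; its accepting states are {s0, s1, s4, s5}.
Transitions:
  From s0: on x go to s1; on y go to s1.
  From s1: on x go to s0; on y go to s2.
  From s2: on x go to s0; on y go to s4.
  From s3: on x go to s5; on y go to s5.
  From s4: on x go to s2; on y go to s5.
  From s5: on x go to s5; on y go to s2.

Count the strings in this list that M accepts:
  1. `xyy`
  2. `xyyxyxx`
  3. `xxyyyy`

`xyy`: accepted
`xyyxyxx`: accepted
`xxyyyy`: accepted

3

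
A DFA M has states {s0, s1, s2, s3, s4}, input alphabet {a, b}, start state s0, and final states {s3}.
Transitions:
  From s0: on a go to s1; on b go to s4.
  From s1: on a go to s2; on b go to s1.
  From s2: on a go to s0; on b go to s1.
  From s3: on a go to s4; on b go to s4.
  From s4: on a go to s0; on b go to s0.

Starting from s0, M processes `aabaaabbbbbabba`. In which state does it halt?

s0 --a--> s1
s1 --a--> s2
s2 --b--> s1
s1 --a--> s2
s2 --a--> s0
s0 --a--> s1
s1 --b--> s1
s1 --b--> s1
s1 --b--> s1
s1 --b--> s1
s1 --b--> s1
s1 --a--> s2
s2 --b--> s1
s1 --b--> s1
s1 --a--> s2

s2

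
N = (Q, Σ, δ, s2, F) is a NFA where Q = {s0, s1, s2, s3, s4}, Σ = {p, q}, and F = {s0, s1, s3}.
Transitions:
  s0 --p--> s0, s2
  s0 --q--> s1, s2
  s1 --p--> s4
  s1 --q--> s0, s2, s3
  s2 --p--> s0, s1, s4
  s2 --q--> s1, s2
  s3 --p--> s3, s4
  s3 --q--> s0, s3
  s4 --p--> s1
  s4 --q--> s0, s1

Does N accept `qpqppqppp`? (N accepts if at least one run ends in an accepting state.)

Start: {s2}
read q: {s1, s2}
read p: {s0, s1, s4}
read q: {s0, s1, s2, s3}
read p: {s0, s1, s2, s3, s4}
read p: {s0, s1, s2, s3, s4}
read q: {s0, s1, s2, s3}
read p: {s0, s1, s2, s3, s4}
read p: {s0, s1, s2, s3, s4}
read p: {s0, s1, s2, s3, s4}
Reachable ∩ accepting = {s0, s1, s3} — nonempty.

accepted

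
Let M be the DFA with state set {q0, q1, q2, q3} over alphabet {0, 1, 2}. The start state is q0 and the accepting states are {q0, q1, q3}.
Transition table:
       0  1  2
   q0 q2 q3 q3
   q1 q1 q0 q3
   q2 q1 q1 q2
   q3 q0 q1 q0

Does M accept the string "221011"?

accepted

q0 --2--> q3
q3 --2--> q0
q0 --1--> q3
q3 --0--> q0
q0 --1--> q3
q3 --1--> q1
End in state q1, which is an accepting state.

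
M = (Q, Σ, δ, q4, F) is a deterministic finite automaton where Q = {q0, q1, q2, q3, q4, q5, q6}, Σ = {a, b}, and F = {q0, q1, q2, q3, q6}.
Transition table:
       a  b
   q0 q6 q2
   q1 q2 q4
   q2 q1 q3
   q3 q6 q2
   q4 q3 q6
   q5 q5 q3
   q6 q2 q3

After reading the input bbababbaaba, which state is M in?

q6

q4 --b--> q6
q6 --b--> q3
q3 --a--> q6
q6 --b--> q3
q3 --a--> q6
q6 --b--> q3
q3 --b--> q2
q2 --a--> q1
q1 --a--> q2
q2 --b--> q3
q3 --a--> q6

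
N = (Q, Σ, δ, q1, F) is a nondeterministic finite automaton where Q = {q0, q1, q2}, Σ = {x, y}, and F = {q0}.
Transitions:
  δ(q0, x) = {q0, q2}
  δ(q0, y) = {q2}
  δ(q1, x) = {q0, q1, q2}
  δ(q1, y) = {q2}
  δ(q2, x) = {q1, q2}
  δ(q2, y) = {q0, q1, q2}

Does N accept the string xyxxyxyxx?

Start: {q1}
read x: {q0, q1, q2}
read y: {q0, q1, q2}
read x: {q0, q1, q2}
read x: {q0, q1, q2}
read y: {q0, q1, q2}
read x: {q0, q1, q2}
read y: {q0, q1, q2}
read x: {q0, q1, q2}
read x: {q0, q1, q2}
Reachable ∩ accepting = {q0} — nonempty.

accepted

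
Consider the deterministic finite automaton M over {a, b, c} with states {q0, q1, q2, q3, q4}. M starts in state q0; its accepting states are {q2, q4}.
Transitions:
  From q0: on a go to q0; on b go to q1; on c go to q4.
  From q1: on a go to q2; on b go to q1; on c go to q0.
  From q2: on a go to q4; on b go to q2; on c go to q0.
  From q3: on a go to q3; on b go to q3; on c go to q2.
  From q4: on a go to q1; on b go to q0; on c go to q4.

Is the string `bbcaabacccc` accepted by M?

q0 --b--> q1
q1 --b--> q1
q1 --c--> q0
q0 --a--> q0
q0 --a--> q0
q0 --b--> q1
q1 --a--> q2
q2 --c--> q0
q0 --c--> q4
q4 --c--> q4
q4 --c--> q4
End in state q4, which is an accepting state.

accepted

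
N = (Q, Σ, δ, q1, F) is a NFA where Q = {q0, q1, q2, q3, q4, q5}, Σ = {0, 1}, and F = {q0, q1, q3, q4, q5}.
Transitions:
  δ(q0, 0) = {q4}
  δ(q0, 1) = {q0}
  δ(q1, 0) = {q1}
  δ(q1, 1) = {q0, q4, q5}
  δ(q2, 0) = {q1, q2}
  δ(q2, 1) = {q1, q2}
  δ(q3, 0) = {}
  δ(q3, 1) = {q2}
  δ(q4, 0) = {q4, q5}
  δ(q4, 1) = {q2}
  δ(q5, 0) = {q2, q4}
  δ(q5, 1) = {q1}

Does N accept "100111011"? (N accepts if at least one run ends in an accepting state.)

accepted

Start: {q1}
read 1: {q0, q4, q5}
read 0: {q2, q4, q5}
read 0: {q1, q2, q4, q5}
read 1: {q0, q1, q2, q4, q5}
read 1: {q0, q1, q2, q4, q5}
read 1: {q0, q1, q2, q4, q5}
read 0: {q1, q2, q4, q5}
read 1: {q0, q1, q2, q4, q5}
read 1: {q0, q1, q2, q4, q5}
Reachable ∩ accepting = {q0, q1, q4, q5} — nonempty.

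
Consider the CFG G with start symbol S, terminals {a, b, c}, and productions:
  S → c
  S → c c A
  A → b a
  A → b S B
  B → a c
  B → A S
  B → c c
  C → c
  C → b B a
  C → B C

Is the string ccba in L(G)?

yes

S ⇒ ccA ⇒ ccba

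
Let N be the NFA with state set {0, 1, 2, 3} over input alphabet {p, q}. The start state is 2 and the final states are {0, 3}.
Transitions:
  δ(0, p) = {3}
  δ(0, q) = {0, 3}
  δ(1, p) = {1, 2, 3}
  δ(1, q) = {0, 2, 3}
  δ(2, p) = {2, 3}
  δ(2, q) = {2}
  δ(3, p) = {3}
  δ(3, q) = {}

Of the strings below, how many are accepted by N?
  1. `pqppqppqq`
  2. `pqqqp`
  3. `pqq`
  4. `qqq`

`pqppqppqq`: rejected
`pqqqp`: accepted
`pqq`: rejected
`qqq`: rejected

1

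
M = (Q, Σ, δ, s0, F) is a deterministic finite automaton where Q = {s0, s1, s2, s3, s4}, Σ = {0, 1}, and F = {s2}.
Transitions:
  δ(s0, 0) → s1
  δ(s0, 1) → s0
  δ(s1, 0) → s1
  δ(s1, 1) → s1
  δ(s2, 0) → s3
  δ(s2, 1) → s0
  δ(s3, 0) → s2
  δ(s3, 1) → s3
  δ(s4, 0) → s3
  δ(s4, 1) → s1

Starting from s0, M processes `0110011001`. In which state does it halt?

s0 --0--> s1
s1 --1--> s1
s1 --1--> s1
s1 --0--> s1
s1 --0--> s1
s1 --1--> s1
s1 --1--> s1
s1 --0--> s1
s1 --0--> s1
s1 --1--> s1

s1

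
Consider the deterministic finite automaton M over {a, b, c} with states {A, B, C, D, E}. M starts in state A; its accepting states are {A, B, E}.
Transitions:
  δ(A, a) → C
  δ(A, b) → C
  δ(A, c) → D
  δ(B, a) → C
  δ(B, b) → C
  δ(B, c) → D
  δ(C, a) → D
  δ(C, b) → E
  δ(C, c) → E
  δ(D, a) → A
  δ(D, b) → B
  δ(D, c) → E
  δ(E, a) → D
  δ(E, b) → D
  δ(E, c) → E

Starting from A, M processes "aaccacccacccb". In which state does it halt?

D

A --a--> C
C --a--> D
D --c--> E
E --c--> E
E --a--> D
D --c--> E
E --c--> E
E --c--> E
E --a--> D
D --c--> E
E --c--> E
E --c--> E
E --b--> D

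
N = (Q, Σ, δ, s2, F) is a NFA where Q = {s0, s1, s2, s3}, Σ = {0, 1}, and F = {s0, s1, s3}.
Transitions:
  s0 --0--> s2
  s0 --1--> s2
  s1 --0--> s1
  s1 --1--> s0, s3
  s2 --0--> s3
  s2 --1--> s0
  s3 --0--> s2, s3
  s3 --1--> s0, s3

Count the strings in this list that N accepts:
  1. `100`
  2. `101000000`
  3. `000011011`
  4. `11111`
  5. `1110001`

`100`: accepted
`101000000`: accepted
`000011011`: accepted
`11111`: accepted
`1110001`: accepted

5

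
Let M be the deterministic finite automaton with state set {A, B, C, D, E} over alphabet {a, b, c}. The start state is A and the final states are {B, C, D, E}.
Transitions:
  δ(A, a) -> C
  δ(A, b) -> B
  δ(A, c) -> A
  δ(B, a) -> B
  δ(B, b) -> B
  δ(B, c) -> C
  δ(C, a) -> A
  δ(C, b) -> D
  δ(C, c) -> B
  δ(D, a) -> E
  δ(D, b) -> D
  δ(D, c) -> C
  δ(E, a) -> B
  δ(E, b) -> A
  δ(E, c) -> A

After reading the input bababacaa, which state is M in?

A --b--> B
B --a--> B
B --b--> B
B --a--> B
B --b--> B
B --a--> B
B --c--> C
C --a--> A
A --a--> C

C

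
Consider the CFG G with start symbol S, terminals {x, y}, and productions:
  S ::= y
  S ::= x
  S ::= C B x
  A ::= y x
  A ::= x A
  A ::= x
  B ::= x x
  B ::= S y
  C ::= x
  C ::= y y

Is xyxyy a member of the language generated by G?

no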